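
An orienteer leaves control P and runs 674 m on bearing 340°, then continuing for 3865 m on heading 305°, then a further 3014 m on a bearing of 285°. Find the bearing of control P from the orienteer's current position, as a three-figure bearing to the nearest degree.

Leg 1 (340°, 674 m): east 674 sin 340° = -230.52, north 674 cos 340° = 633.35
Leg 2 (305°, 3865 m): east 3865 sin 305° = -3166.02, north 3865 cos 305° = 2216.87
Leg 3 (285°, 3014 m): east 3014 sin 285° = -2911.30, north 3014 cos 285° = 780.08
Net displacement: -6307.84 east, 3630.31 north. Direction back to start is (6307.84, -3630.31): bearing = atan2(6307.84, -3630.31) mod 360° = 119.92° ≈ 120°.

120°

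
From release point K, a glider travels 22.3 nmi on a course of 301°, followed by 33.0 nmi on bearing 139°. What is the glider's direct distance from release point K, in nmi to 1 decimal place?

Leg 1 (301°, 22.3 nmi): east 22.3 sin 301° = -19.11, north 22.3 cos 301° = 11.49
Leg 2 (139°, 33.0 nmi): east 33.0 sin 139° = 21.65, north 33.0 cos 139° = -24.91
Net: 2.54 east, -13.42 north. Distance = √((2.54)² + (-13.42)²) = 13.657 nmi.

13.7 nmi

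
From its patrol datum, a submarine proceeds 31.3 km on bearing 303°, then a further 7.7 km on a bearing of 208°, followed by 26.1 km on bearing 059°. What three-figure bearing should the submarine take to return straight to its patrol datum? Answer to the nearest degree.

Leg 1 (303°, 31.3 km): east 31.3 sin 303° = -26.25, north 31.3 cos 303° = 17.05
Leg 2 (208°, 7.7 km): east 7.7 sin 208° = -3.61, north 7.7 cos 208° = -6.80
Leg 3 (059°, 26.1 km): east 26.1 sin 59° = 22.37, north 26.1 cos 59° = 13.44
Net displacement: -7.49 east, 23.69 north. Direction back to start is (7.49, -23.69): bearing = atan2(7.49, -23.69) mod 360° = 162.45° ≈ 162°.

162°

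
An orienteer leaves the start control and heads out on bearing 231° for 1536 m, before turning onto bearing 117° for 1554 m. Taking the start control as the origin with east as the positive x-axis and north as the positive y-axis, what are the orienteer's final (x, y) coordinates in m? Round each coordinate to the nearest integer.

Leg 1 (231°, 1536 m): east 1536 sin 231° = -1193.70, north 1536 cos 231° = -966.64
Leg 2 (117°, 1554 m): east 1554 sin 117° = 1384.62, north 1554 cos 117° = -705.50
Summing: 190.93 m east, -1672.14 m north → (191, -1672).

(191, -1672)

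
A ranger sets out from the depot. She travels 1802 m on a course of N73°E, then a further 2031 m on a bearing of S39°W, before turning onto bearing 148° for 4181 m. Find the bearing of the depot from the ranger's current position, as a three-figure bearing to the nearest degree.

330°

Leg 1 (N73°E, 1802 m): east 1802 sin 73° = 1723.26, north 1802 cos 73° = 526.85
Leg 2 (S39°W, 2031 m): east 2031 sin 219° = -1278.15, north 2031 cos 219° = -1578.38
Leg 3 (148°, 4181 m): east 4181 sin 148° = 2215.59, north 4181 cos 148° = -3545.69
Net displacement: 2660.70 east, -4597.22 north. Direction back to start is (-2660.70, 4597.22): bearing = atan2(-2660.70, 4597.22) mod 360° = 329.94° ≈ 330°.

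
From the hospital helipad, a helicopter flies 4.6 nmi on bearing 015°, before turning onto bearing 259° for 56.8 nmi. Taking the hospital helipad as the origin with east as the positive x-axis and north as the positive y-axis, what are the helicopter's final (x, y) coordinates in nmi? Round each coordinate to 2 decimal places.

(-54.57, -6.39)

Leg 1 (015°, 4.6 nmi): east 4.6 sin 15° = 1.19, north 4.6 cos 15° = 4.44
Leg 2 (259°, 56.8 nmi): east 56.8 sin 259° = -55.76, north 56.8 cos 259° = -10.84
Summing: -54.57 nmi east, -6.39 nmi north → (-54.57, -6.39).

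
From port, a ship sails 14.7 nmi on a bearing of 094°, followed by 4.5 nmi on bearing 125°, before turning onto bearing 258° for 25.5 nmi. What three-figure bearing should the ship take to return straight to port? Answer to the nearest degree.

037°

Leg 1 (094°, 14.7 nmi): east 14.7 sin 94° = 14.66, north 14.7 cos 94° = -1.03
Leg 2 (125°, 4.5 nmi): east 4.5 sin 125° = 3.69, north 4.5 cos 125° = -2.58
Leg 3 (258°, 25.5 nmi): east 25.5 sin 258° = -24.94, north 25.5 cos 258° = -5.30
Net displacement: -6.59 east, -8.91 north. Direction back to start is (6.59, 8.91): bearing = atan2(6.59, 8.91) mod 360° = 36.50° ≈ 037°.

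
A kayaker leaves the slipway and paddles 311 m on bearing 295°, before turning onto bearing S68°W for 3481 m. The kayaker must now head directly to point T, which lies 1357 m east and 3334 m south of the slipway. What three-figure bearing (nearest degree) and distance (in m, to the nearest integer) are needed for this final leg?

114°, 5325 m

Leg 1 (295°, 311 m): east 311 sin 295° = -281.86, north 311 cos 295° = 131.43
Leg 2 (S68°W, 3481 m): east 3481 sin 248° = -3227.53, north 3481 cos 248° = -1304.01
Current position: (-3509.39, -1172.57). Target: (1357, -3334). Remaining: Δeast = 4866.39, Δnorth = -2161.43.
Bearing = atan2(4866.39, -2161.43) mod 360° = 113.95°; distance = √((4866.39)² + (-2161.43)²) = 5324.802 m.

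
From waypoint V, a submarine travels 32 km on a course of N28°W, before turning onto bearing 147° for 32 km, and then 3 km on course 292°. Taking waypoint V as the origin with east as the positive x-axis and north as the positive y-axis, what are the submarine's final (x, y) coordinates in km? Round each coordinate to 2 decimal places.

(-0.38, 2.54)

Leg 1 (N28°W, 32 km): east 32 sin 332° = -15.02, north 32 cos 332° = 28.25
Leg 2 (147°, 32 km): east 32 sin 147° = 17.43, north 32 cos 147° = -26.84
Leg 3 (292°, 3 km): east 3 sin 292° = -2.78, north 3 cos 292° = 1.12
Summing: -0.38 km east, 2.54 km north → (-0.38, 2.54).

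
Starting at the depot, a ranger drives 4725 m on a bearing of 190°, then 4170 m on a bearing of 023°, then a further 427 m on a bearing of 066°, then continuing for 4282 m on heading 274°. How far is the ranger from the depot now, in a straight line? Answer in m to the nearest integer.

Leg 1 (190°, 4725 m): east 4725 sin 190° = -820.49, north 4725 cos 190° = -4653.22
Leg 2 (023°, 4170 m): east 4170 sin 23° = 1629.35, north 4170 cos 23° = 3838.51
Leg 3 (066°, 427 m): east 427 sin 66° = 390.08, north 427 cos 66° = 173.68
Leg 4 (274°, 4282 m): east 4282 sin 274° = -4271.57, north 4282 cos 274° = 298.70
Net: -3072.62 east, -342.34 north. Distance = √((-3072.62)² + (-342.34)²) = 3091.636 m.

3092 m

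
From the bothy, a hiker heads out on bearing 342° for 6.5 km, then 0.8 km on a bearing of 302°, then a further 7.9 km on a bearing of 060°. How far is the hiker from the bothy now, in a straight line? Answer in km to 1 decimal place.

Leg 1 (342°, 6.5 km): east 6.5 sin 342° = -2.01, north 6.5 cos 342° = 6.18
Leg 2 (302°, 0.8 km): east 0.8 sin 302° = -0.68, north 0.8 cos 302° = 0.42
Leg 3 (060°, 7.9 km): east 7.9 sin 60° = 6.84, north 7.9 cos 60° = 3.95
Net: 4.15 east, 10.56 north. Distance = √((4.15)² + (10.56)²) = 11.344 km.

11.3 km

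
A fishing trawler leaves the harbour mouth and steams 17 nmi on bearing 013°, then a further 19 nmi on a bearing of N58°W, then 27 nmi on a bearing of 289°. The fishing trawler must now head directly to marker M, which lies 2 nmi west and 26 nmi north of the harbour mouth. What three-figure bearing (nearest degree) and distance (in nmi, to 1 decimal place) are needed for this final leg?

105°, 37.0 nmi

Leg 1 (013°, 17 nmi): east 17 sin 13° = 3.82, north 17 cos 13° = 16.56
Leg 2 (N58°W, 19 nmi): east 19 sin 302° = -16.11, north 19 cos 302° = 10.07
Leg 3 (289°, 27 nmi): east 27 sin 289° = -25.53, north 27 cos 289° = 8.79
Current position: (-37.82, 35.42). Target: (-2, 26). Remaining: Δeast = 35.82, Δnorth = -9.42.
Bearing = atan2(35.82, -9.42) mod 360° = 104.74°; distance = √((35.82)² + (-9.42)²) = 37.037 nmi.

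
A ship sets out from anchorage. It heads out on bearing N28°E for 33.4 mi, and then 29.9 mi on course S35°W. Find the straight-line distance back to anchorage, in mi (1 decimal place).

5.2 mi

Leg 1 (N28°E, 33.4 mi): east 33.4 sin 28° = 15.68, north 33.4 cos 28° = 29.49
Leg 2 (S35°W, 29.9 mi): east 29.9 sin 215° = -17.15, north 29.9 cos 215° = -24.49
Net: -1.47 east, 5.00 north. Distance = √((-1.47)² + (5.00)²) = 5.209 mi.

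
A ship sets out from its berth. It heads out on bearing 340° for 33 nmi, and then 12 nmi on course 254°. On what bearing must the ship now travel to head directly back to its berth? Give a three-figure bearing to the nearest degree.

Leg 1 (340°, 33 nmi): east 33 sin 340° = -11.29, north 33 cos 340° = 31.01
Leg 2 (254°, 12 nmi): east 12 sin 254° = -11.54, north 12 cos 254° = -3.31
Net displacement: -22.82 east, 27.70 north. Direction back to start is (22.82, -27.70): bearing = atan2(22.82, -27.70) mod 360° = 140.52° ≈ 141°.

141°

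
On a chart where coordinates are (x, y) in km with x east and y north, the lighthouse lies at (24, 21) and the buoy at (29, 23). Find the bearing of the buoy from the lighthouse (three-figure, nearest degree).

068°

Δeast = 29 − 24 = 5.00; Δnorth = 23 − 21 = 2.00.
Bearing = atan2(Δeast, Δnorth) mod 360° = 68.20° ≈ 068°.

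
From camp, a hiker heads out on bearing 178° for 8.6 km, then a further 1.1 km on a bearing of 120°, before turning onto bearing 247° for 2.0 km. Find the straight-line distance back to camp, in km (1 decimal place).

9.9 km

Leg 1 (178°, 8.6 km): east 8.6 sin 178° = 0.30, north 8.6 cos 178° = -8.59
Leg 2 (120°, 1.1 km): east 1.1 sin 120° = 0.95, north 1.1 cos 120° = -0.55
Leg 3 (247°, 2.0 km): east 2.0 sin 247° = -1.84, north 2.0 cos 247° = -0.78
Net: -0.59 east, -9.93 north. Distance = √((-0.59)² + (-9.93)²) = 9.944 km.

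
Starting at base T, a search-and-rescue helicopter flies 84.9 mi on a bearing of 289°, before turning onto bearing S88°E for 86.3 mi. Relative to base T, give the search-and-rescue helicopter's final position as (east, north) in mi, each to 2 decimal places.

(5.97, 24.63)

Leg 1 (289°, 84.9 mi): east 84.9 sin 289° = -80.27, north 84.9 cos 289° = 27.64
Leg 2 (S88°E, 86.3 mi): east 86.3 sin 92° = 86.25, north 86.3 cos 92° = -3.01
Summing: 5.97 mi east, 24.63 mi north → (5.97, 24.63).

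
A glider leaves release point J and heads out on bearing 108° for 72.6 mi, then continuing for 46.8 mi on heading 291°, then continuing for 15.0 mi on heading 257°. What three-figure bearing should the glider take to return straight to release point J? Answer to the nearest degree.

Leg 1 (108°, 72.6 mi): east 72.6 sin 108° = 69.05, north 72.6 cos 108° = -22.43
Leg 2 (291°, 46.8 mi): east 46.8 sin 291° = -43.69, north 46.8 cos 291° = 16.77
Leg 3 (257°, 15.0 mi): east 15.0 sin 257° = -14.62, north 15.0 cos 257° = -3.37
Net displacement: 10.74 east, -9.04 north. Direction back to start is (-10.74, 9.04): bearing = atan2(-10.74, 9.04) mod 360° = 310.08° ≈ 310°.

310°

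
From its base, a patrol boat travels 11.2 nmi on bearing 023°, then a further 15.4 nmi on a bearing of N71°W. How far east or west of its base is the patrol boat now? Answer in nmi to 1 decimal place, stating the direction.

Leg 1 (023°, 11.2 nmi): east 11.2 sin 23° = 4.38, north 11.2 cos 23° = 10.31
Leg 2 (N71°W, 15.4 nmi): east 15.4 sin 289° = -14.56, north 15.4 cos 289° = 5.01
Net east component: -10.18 nmi.

10.2 nmi west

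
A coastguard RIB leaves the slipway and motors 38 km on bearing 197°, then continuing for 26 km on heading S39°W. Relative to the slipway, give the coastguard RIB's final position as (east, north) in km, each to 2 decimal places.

Leg 1 (197°, 38 km): east 38 sin 197° = -11.11, north 38 cos 197° = -36.34
Leg 2 (S39°W, 26 km): east 26 sin 219° = -16.36, north 26 cos 219° = -20.21
Summing: -27.47 km east, -56.55 km north → (-27.47, -56.55).

(-27.47, -56.55)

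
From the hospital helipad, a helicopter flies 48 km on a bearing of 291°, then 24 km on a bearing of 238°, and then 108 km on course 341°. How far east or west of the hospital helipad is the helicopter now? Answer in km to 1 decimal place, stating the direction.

100.3 km west

Leg 1 (291°, 48 km): east 48 sin 291° = -44.81, north 48 cos 291° = 17.20
Leg 2 (238°, 24 km): east 24 sin 238° = -20.35, north 24 cos 238° = -12.72
Leg 3 (341°, 108 km): east 108 sin 341° = -35.16, north 108 cos 341° = 102.12
Net east component: -100.33 km.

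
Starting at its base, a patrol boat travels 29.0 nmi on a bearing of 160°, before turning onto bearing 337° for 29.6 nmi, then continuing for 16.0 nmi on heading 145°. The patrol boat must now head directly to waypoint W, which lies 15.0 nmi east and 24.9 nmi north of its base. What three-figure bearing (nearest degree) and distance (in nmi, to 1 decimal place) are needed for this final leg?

011°, 38.7 nmi

Leg 1 (160°, 29.0 nmi): east 29.0 sin 160° = 9.92, north 29.0 cos 160° = -27.25
Leg 2 (337°, 29.6 nmi): east 29.6 sin 337° = -11.57, north 29.6 cos 337° = 27.25
Leg 3 (145°, 16.0 nmi): east 16.0 sin 145° = 9.18, north 16.0 cos 145° = -13.11
Current position: (7.53, -13.11). Target: (15.0, 24.9). Remaining: Δeast = 7.47, Δnorth = 38.01.
Bearing = atan2(7.47, 38.01) mod 360° = 11.12°; distance = √((7.47)² + (38.01)²) = 38.738 nmi.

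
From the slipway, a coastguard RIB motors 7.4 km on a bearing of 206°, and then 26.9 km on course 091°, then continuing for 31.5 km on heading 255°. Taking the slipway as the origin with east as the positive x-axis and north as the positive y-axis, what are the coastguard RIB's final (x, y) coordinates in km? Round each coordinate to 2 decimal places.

(-6.77, -15.27)

Leg 1 (206°, 7.4 km): east 7.4 sin 206° = -3.24, north 7.4 cos 206° = -6.65
Leg 2 (091°, 26.9 km): east 26.9 sin 91° = 26.90, north 26.9 cos 91° = -0.47
Leg 3 (255°, 31.5 km): east 31.5 sin 255° = -30.43, north 31.5 cos 255° = -8.15
Summing: -6.77 km east, -15.27 km north → (-6.77, -15.27).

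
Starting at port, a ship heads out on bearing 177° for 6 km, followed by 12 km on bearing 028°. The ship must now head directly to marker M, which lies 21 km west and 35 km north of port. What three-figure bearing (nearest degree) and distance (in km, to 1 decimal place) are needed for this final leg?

318°, 40.6 km

Leg 1 (177°, 6 km): east 6 sin 177° = 0.31, north 6 cos 177° = -5.99
Leg 2 (028°, 12 km): east 12 sin 28° = 5.63, north 12 cos 28° = 10.60
Current position: (5.95, 4.60). Target: (-21, 35). Remaining: Δeast = -26.95, Δnorth = 30.40.
Bearing = atan2(-26.95, 30.40) mod 360° = 318.44°; distance = √((-26.95)² + (30.40)²) = 40.622 km.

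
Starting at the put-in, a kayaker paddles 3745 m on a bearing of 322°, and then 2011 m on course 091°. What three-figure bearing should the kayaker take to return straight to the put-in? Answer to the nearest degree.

174°

Leg 1 (322°, 3745 m): east 3745 sin 322° = -2305.65, north 3745 cos 322° = 2951.10
Leg 2 (091°, 2011 m): east 2011 sin 91° = 2010.69, north 2011 cos 91° = -35.10
Net displacement: -294.96 east, 2916.00 north. Direction back to start is (294.96, -2916.00): bearing = atan2(294.96, -2916.00) mod 360° = 174.22° ≈ 174°.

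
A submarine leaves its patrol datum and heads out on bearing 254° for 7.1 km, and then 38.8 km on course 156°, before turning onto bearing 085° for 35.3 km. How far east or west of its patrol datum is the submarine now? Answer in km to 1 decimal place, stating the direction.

Leg 1 (254°, 7.1 km): east 7.1 sin 254° = -6.82, north 7.1 cos 254° = -1.96
Leg 2 (156°, 38.8 km): east 38.8 sin 156° = 15.78, north 38.8 cos 156° = -35.45
Leg 3 (085°, 35.3 km): east 35.3 sin 85° = 35.17, north 35.3 cos 85° = 3.08
Net east component: 44.12 km.

44.1 km east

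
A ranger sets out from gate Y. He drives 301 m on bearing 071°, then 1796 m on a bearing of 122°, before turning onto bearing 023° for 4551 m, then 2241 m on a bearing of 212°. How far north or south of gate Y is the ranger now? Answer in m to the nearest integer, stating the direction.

1435 m north

Leg 1 (071°, 301 m): east 301 sin 71° = 284.60, north 301 cos 71° = 98.00
Leg 2 (122°, 1796 m): east 1796 sin 122° = 1523.09, north 1796 cos 122° = -951.73
Leg 3 (023°, 4551 m): east 4551 sin 23° = 1778.22, north 4551 cos 23° = 4189.22
Leg 4 (212°, 2241 m): east 2241 sin 212° = -1187.55, north 2241 cos 212° = -1900.48
Net north component: 1435.00 m.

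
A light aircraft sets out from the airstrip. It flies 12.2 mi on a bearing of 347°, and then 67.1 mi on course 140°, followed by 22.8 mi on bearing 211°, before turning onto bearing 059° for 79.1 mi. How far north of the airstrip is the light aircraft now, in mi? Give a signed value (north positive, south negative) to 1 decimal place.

-18.3 mi

Leg 1 (347°, 12.2 mi): east 12.2 sin 347° = -2.74, north 12.2 cos 347° = 11.89
Leg 2 (140°, 67.1 mi): east 67.1 sin 140° = 43.13, north 67.1 cos 140° = -51.40
Leg 3 (211°, 22.8 mi): east 22.8 sin 211° = -11.74, north 22.8 cos 211° = -19.54
Leg 4 (059°, 79.1 mi): east 79.1 sin 59° = 67.80, north 79.1 cos 59° = 40.74
Net north component: -18.32 mi.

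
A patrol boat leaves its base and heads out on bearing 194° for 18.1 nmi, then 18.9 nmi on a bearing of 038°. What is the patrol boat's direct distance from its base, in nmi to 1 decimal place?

7.7 nmi

Leg 1 (194°, 18.1 nmi): east 18.1 sin 194° = -4.38, north 18.1 cos 194° = -17.56
Leg 2 (038°, 18.9 nmi): east 18.9 sin 38° = 11.64, north 18.9 cos 38° = 14.89
Net: 7.26 east, -2.67 north. Distance = √((7.26)² + (-2.67)²) = 7.732 nmi.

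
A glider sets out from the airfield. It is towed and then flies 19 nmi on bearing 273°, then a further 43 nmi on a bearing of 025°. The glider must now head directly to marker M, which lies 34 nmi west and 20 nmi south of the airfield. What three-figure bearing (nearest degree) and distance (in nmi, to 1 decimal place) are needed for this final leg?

Leg 1 (273°, 19 nmi): east 19 sin 273° = -18.97, north 19 cos 273° = 0.99
Leg 2 (025°, 43 nmi): east 43 sin 25° = 18.17, north 43 cos 25° = 38.97
Current position: (-0.80, 39.97). Target: (-34, -20). Remaining: Δeast = -33.20, Δnorth = -59.97.
Bearing = atan2(-33.20, -59.97) mod 360° = 208.97°; distance = √((-33.20)² + (-59.97)²) = 68.542 nmi.

209°, 68.5 nmi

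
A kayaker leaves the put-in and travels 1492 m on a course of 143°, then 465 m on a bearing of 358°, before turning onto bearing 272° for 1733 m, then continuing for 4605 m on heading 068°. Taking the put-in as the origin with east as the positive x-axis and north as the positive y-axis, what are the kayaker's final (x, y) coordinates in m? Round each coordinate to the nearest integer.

Leg 1 (143°, 1492 m): east 1492 sin 143° = 897.91, north 1492 cos 143° = -1191.56
Leg 2 (358°, 465 m): east 465 sin 358° = -16.23, north 465 cos 358° = 464.72
Leg 3 (272°, 1733 m): east 1733 sin 272° = -1731.94, north 1733 cos 272° = 60.48
Leg 4 (068°, 4605 m): east 4605 sin 68° = 4269.68, north 4605 cos 68° = 1725.06
Summing: 3419.42 m east, 1058.70 m north → (3419, 1059).

(3419, 1059)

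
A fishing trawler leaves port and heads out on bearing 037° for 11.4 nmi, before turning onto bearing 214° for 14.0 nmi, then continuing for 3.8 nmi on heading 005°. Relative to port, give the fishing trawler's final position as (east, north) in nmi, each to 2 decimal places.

Leg 1 (037°, 11.4 nmi): east 11.4 sin 37° = 6.86, north 11.4 cos 37° = 9.10
Leg 2 (214°, 14.0 nmi): east 14.0 sin 214° = -7.83, north 14.0 cos 214° = -11.61
Leg 3 (005°, 3.8 nmi): east 3.8 sin 5° = 0.33, north 3.8 cos 5° = 3.79
Summing: -0.64 nmi east, 1.28 nmi north → (-0.64, 1.28).

(-0.64, 1.28)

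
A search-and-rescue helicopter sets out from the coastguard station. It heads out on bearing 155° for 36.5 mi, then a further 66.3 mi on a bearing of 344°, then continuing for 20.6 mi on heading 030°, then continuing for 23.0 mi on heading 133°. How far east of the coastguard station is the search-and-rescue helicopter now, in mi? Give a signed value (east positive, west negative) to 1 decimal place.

Leg 1 (155°, 36.5 mi): east 36.5 sin 155° = 15.43, north 36.5 cos 155° = -33.08
Leg 2 (344°, 66.3 mi): east 66.3 sin 344° = -18.27, north 66.3 cos 344° = 63.73
Leg 3 (030°, 20.6 mi): east 20.6 sin 30° = 10.30, north 20.6 cos 30° = 17.84
Leg 4 (133°, 23.0 mi): east 23.0 sin 133° = 16.82, north 23.0 cos 133° = -15.69
Net east component: 24.27 mi.

24.3 mi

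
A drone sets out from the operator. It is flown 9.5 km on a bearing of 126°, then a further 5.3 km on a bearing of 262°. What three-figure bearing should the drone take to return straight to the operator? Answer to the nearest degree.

Leg 1 (126°, 9.5 km): east 9.5 sin 126° = 7.69, north 9.5 cos 126° = -5.58
Leg 2 (262°, 5.3 km): east 5.3 sin 262° = -5.25, north 5.3 cos 262° = -0.74
Net displacement: 2.44 east, -6.32 north. Direction back to start is (-2.44, 6.32): bearing = atan2(-2.44, 6.32) mod 360° = 338.92° ≈ 339°.

339°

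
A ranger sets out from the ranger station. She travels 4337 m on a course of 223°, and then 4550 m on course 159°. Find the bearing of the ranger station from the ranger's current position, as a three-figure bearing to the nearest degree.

Leg 1 (223°, 4337 m): east 4337 sin 223° = -2957.83, north 4337 cos 223° = -3171.88
Leg 2 (159°, 4550 m): east 4550 sin 159° = 1630.57, north 4550 cos 159° = -4247.79
Net displacement: -1327.25 east, -7419.67 north. Direction back to start is (1327.25, 7419.67): bearing = atan2(1327.25, 7419.67) mod 360° = 10.14° ≈ 010°.

010°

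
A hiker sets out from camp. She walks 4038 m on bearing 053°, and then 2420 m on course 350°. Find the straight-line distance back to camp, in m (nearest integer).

Leg 1 (053°, 4038 m): east 4038 sin 53° = 3224.89, north 4038 cos 53° = 2430.13
Leg 2 (350°, 2420 m): east 2420 sin 350° = -420.23, north 2420 cos 350° = 2383.23
Net: 2804.66 east, 4813.36 north. Distance = √((2804.66)² + (4813.36)²) = 5570.870 m.

5571 m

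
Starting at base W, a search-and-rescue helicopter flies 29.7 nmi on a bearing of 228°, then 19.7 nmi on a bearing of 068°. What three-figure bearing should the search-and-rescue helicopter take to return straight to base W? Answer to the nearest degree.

017°

Leg 1 (228°, 29.7 nmi): east 29.7 sin 228° = -22.07, north 29.7 cos 228° = -19.87
Leg 2 (068°, 19.7 nmi): east 19.7 sin 68° = 18.27, north 19.7 cos 68° = 7.38
Net displacement: -3.81 east, -12.49 north. Direction back to start is (3.81, 12.49): bearing = atan2(3.81, 12.49) mod 360° = 16.94° ≈ 017°.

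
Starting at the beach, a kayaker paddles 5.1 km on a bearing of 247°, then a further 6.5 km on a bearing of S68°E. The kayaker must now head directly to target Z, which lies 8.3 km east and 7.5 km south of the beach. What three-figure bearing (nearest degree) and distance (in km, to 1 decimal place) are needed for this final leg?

114°, 7.6 km

Leg 1 (247°, 5.1 km): east 5.1 sin 247° = -4.69, north 5.1 cos 247° = -1.99
Leg 2 (S68°E, 6.5 km): east 6.5 sin 112° = 6.03, north 6.5 cos 112° = -2.43
Current position: (1.33, -4.43). Target: (8.3, -7.5). Remaining: Δeast = 6.97, Δnorth = -3.07.
Bearing = atan2(6.97, -3.07) mod 360° = 113.79°; distance = √((6.97)² + (-3.07)²) = 7.615 km.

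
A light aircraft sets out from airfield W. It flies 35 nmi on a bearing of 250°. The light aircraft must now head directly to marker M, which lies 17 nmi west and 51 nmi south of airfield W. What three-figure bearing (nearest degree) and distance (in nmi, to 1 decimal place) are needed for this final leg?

158°, 42.1 nmi

Leg 1 (250°, 35 nmi): east 35 sin 250° = -32.89, north 35 cos 250° = -11.97
Current position: (-32.89, -11.97). Target: (-17, -51). Remaining: Δeast = 15.89, Δnorth = -39.03.
Bearing = atan2(15.89, -39.03) mod 360° = 157.85°; distance = √((15.89)² + (-39.03)²) = 42.140 nmi.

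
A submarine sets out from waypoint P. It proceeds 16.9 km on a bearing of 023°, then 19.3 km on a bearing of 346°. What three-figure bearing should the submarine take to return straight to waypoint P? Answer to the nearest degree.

Leg 1 (023°, 16.9 km): east 16.9 sin 23° = 6.60, north 16.9 cos 23° = 15.56
Leg 2 (346°, 19.3 km): east 19.3 sin 346° = -4.67, north 19.3 cos 346° = 18.73
Net displacement: 1.93 east, 34.28 north. Direction back to start is (-1.93, -34.28): bearing = atan2(-1.93, -34.28) mod 360° = 183.23° ≈ 183°.

183°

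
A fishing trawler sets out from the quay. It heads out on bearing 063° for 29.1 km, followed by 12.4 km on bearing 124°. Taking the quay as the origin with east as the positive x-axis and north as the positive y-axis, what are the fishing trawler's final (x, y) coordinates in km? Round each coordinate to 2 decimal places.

Leg 1 (063°, 29.1 km): east 29.1 sin 63° = 25.93, north 29.1 cos 63° = 13.21
Leg 2 (124°, 12.4 km): east 12.4 sin 124° = 10.28, north 12.4 cos 124° = -6.93
Summing: 36.21 km east, 6.28 km north → (36.21, 6.28).

(36.21, 6.28)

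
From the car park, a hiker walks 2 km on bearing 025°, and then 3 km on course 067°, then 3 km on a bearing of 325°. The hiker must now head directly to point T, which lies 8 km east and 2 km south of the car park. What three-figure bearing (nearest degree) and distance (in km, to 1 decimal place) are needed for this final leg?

Leg 1 (025°, 2 km): east 2 sin 25° = 0.85, north 2 cos 25° = 1.81
Leg 2 (067°, 3 km): east 3 sin 67° = 2.76, north 3 cos 67° = 1.17
Leg 3 (325°, 3 km): east 3 sin 325° = -1.72, north 3 cos 325° = 2.46
Current position: (1.89, 5.44). Target: (8, -2). Remaining: Δeast = 6.11, Δnorth = -7.44.
Bearing = atan2(6.11, -7.44) mod 360° = 140.60°; distance = √((6.11)² + (-7.44)²) = 9.632 km.

141°, 9.6 km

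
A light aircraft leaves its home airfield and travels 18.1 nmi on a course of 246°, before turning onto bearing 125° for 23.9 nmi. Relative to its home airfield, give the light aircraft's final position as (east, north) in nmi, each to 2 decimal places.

Leg 1 (246°, 18.1 nmi): east 18.1 sin 246° = -16.54, north 18.1 cos 246° = -7.36
Leg 2 (125°, 23.9 nmi): east 23.9 sin 125° = 19.58, north 23.9 cos 125° = -13.71
Summing: 3.04 nmi east, -21.07 nmi north → (3.04, -21.07).

(3.04, -21.07)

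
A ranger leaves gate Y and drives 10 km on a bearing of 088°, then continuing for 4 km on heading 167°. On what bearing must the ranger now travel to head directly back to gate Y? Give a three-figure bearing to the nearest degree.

288°

Leg 1 (088°, 10 km): east 10 sin 88° = 9.99, north 10 cos 88° = 0.35
Leg 2 (167°, 4 km): east 4 sin 167° = 0.90, north 4 cos 167° = -3.90
Net displacement: 10.89 east, -3.55 north. Direction back to start is (-10.89, 3.55): bearing = atan2(-10.89, 3.55) mod 360° = 288.04° ≈ 288°.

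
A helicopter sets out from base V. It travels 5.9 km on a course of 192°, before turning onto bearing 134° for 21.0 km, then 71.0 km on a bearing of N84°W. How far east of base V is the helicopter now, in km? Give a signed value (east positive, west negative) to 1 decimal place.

-56.7 km

Leg 1 (192°, 5.9 km): east 5.9 sin 192° = -1.23, north 5.9 cos 192° = -5.77
Leg 2 (134°, 21.0 km): east 21.0 sin 134° = 15.11, north 21.0 cos 134° = -14.59
Leg 3 (N84°W, 71.0 km): east 71.0 sin 276° = -70.61, north 71.0 cos 276° = 7.42
Net east component: -56.73 km.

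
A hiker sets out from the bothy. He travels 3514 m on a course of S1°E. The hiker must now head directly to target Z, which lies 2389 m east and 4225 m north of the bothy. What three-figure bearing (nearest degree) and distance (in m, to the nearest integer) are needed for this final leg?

017°, 8081 m

Leg 1 (S1°E, 3514 m): east 3514 sin 179° = 61.33, north 3514 cos 179° = -3513.46
Current position: (61.33, -3513.46). Target: (2389, 4225). Remaining: Δeast = 2327.67, Δnorth = 7738.46.
Bearing = atan2(2327.67, 7738.46) mod 360° = 16.74°; distance = √((2327.67)² + (7738.46)²) = 8080.959 m.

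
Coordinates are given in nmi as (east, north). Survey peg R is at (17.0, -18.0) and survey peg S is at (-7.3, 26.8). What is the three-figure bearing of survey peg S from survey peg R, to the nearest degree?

Δeast = -7.3 − 17.0 = -24.30; Δnorth = 26.8 − -18.0 = 44.80.
Bearing = atan2(Δeast, Δnorth) mod 360° = 331.52° ≈ 332°.

332°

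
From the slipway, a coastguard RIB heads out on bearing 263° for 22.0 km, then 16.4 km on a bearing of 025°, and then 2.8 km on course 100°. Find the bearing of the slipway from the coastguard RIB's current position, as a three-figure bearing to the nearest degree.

Leg 1 (263°, 22.0 km): east 22.0 sin 263° = -21.84, north 22.0 cos 263° = -2.68
Leg 2 (025°, 16.4 km): east 16.4 sin 25° = 6.93, north 16.4 cos 25° = 14.86
Leg 3 (100°, 2.8 km): east 2.8 sin 100° = 2.76, north 2.8 cos 100° = -0.49
Net displacement: -12.15 east, 11.70 north. Direction back to start is (12.15, -11.70): bearing = atan2(12.15, -11.70) mod 360° = 133.92° ≈ 134°.

134°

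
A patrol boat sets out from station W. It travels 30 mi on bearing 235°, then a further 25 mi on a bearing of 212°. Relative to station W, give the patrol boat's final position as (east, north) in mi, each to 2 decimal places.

(-37.82, -38.41)

Leg 1 (235°, 30 mi): east 30 sin 235° = -24.57, north 30 cos 235° = -17.21
Leg 2 (212°, 25 mi): east 25 sin 212° = -13.25, north 25 cos 212° = -21.20
Summing: -37.82 mi east, -38.41 mi north → (-37.82, -38.41).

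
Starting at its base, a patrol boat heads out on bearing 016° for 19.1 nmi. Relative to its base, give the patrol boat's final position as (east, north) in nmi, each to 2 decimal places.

(5.26, 18.36)

Leg 1 (016°, 19.1 nmi): east 19.1 sin 16° = 5.26, north 19.1 cos 16° = 18.36
Summing: 5.26 nmi east, 18.36 nmi north → (5.26, 18.36).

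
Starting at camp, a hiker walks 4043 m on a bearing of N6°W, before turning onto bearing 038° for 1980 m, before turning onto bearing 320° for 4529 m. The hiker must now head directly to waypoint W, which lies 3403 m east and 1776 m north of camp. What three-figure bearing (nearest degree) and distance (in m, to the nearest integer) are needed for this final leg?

143°, 9130 m

Leg 1 (N6°W, 4043 m): east 4043 sin 354° = -422.61, north 4043 cos 354° = 4020.85
Leg 2 (038°, 1980 m): east 1980 sin 38° = 1219.01, north 1980 cos 38° = 1560.26
Leg 3 (320°, 4529 m): east 4529 sin 320° = -2911.19, north 4529 cos 320° = 3469.42
Current position: (-2114.78, 9050.53). Target: (3403, 1776). Remaining: Δeast = 5517.78, Δnorth = -7274.53.
Bearing = atan2(5517.78, -7274.53) mod 360° = 142.82°; distance = √((5517.78)² + (-7274.53)²) = 9130.427 m.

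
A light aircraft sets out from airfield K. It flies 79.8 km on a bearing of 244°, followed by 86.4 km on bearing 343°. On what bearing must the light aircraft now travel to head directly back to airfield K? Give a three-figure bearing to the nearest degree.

Leg 1 (244°, 79.8 km): east 79.8 sin 244° = -71.72, north 79.8 cos 244° = -34.98
Leg 2 (343°, 86.4 km): east 86.4 sin 343° = -25.26, north 86.4 cos 343° = 82.62
Net displacement: -96.98 east, 47.64 north. Direction back to start is (96.98, -47.64): bearing = atan2(96.98, -47.64) mod 360° = 116.16° ≈ 116°.

116°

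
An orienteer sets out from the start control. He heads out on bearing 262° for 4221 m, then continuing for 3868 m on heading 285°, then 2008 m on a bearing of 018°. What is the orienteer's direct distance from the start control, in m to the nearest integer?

Leg 1 (262°, 4221 m): east 4221 sin 262° = -4179.92, north 4221 cos 262° = -587.45
Leg 2 (285°, 3868 m): east 3868 sin 285° = -3736.20, north 3868 cos 285° = 1001.11
Leg 3 (018°, 2008 m): east 2008 sin 18° = 620.51, north 2008 cos 18° = 1909.72
Net: -7295.62 east, 2323.38 north. Distance = √((-7295.62)² + (2323.38)²) = 7656.640 m.

7657 m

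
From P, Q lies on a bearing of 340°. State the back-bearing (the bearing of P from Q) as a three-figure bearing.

Back-bearing = 340° − 180° = 160°.

160°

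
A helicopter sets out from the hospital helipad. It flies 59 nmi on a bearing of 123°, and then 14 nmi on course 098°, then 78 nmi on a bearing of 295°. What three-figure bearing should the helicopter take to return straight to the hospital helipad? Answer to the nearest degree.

Leg 1 (123°, 59 nmi): east 59 sin 123° = 49.48, north 59 cos 123° = -32.13
Leg 2 (098°, 14 nmi): east 14 sin 98° = 13.86, north 14 cos 98° = -1.95
Leg 3 (295°, 78 nmi): east 78 sin 295° = -70.69, north 78 cos 295° = 32.96
Net displacement: -7.35 east, -1.12 north. Direction back to start is (7.35, 1.12): bearing = atan2(7.35, 1.12) mod 360° = 81.35° ≈ 081°.

081°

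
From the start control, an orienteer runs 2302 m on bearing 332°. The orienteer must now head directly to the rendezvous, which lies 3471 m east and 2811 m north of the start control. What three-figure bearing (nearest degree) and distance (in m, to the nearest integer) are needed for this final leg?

080°, 4618 m

Leg 1 (332°, 2302 m): east 2302 sin 332° = -1080.72, north 2302 cos 332° = 2032.55
Current position: (-1080.72, 2032.55). Target: (3471, 2811). Remaining: Δeast = 4551.72, Δnorth = 778.45.
Bearing = atan2(4551.72, 778.45) mod 360° = 80.29°; distance = √((4551.72)² + (778.45)²) = 4617.811 m.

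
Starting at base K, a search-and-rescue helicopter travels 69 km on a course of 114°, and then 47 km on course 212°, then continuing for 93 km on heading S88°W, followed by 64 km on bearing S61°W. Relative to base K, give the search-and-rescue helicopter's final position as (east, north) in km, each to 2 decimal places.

Leg 1 (114°, 69 km): east 69 sin 114° = 63.03, north 69 cos 114° = -28.06
Leg 2 (212°, 47 km): east 47 sin 212° = -24.91, north 47 cos 212° = -39.86
Leg 3 (S88°W, 93 km): east 93 sin 268° = -92.94, north 93 cos 268° = -3.25
Leg 4 (S61°W, 64 km): east 64 sin 241° = -55.98, north 64 cos 241° = -31.03
Summing: -110.79 km east, -102.20 km north → (-110.79, -102.20).

(-110.79, -102.20)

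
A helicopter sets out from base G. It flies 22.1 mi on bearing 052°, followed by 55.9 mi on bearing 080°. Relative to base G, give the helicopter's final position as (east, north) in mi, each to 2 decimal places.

(72.47, 23.31)

Leg 1 (052°, 22.1 mi): east 22.1 sin 52° = 17.42, north 22.1 cos 52° = 13.61
Leg 2 (080°, 55.9 mi): east 55.9 sin 80° = 55.05, north 55.9 cos 80° = 9.71
Summing: 72.47 mi east, 23.31 mi north → (72.47, 23.31).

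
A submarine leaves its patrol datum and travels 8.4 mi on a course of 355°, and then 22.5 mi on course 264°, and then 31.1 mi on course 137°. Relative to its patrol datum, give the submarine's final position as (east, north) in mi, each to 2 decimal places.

(-1.90, -16.73)

Leg 1 (355°, 8.4 mi): east 8.4 sin 355° = -0.73, north 8.4 cos 355° = 8.37
Leg 2 (264°, 22.5 mi): east 22.5 sin 264° = -22.38, north 22.5 cos 264° = -2.35
Leg 3 (137°, 31.1 mi): east 31.1 sin 137° = 21.21, north 31.1 cos 137° = -22.75
Summing: -1.90 mi east, -16.73 mi north → (-1.90, -16.73).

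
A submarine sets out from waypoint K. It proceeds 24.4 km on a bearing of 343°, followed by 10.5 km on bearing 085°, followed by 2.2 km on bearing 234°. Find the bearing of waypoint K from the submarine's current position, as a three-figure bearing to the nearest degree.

Leg 1 (343°, 24.4 km): east 24.4 sin 343° = -7.13, north 24.4 cos 343° = 23.33
Leg 2 (085°, 10.5 km): east 10.5 sin 85° = 10.46, north 10.5 cos 85° = 0.92
Leg 3 (234°, 2.2 km): east 2.2 sin 234° = -1.78, north 2.2 cos 234° = -1.29
Net displacement: 1.55 east, 22.96 north. Direction back to start is (-1.55, -22.96): bearing = atan2(-1.55, -22.96) mod 360° = 183.85° ≈ 184°.

184°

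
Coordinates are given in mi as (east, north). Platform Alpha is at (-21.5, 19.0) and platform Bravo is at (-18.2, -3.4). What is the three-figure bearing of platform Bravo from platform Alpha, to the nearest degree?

172°

Δeast = -18.2 − -21.5 = 3.30; Δnorth = -3.4 − 19.0 = -22.40.
Bearing = atan2(Δeast, Δnorth) mod 360° = 171.62° ≈ 172°.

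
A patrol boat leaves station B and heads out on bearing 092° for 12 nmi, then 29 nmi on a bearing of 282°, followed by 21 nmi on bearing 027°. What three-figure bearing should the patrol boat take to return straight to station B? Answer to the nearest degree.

164°

Leg 1 (092°, 12 nmi): east 12 sin 92° = 11.99, north 12 cos 92° = -0.42
Leg 2 (282°, 29 nmi): east 29 sin 282° = -28.37, north 29 cos 282° = 6.03
Leg 3 (027°, 21 nmi): east 21 sin 27° = 9.53, north 21 cos 27° = 18.71
Net displacement: -6.84 east, 24.32 north. Direction back to start is (6.84, -24.32): bearing = atan2(6.84, -24.32) mod 360° = 164.29° ≈ 164°.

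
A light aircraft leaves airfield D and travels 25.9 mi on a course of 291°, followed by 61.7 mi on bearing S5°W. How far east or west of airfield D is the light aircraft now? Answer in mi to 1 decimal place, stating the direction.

Leg 1 (291°, 25.9 mi): east 25.9 sin 291° = -24.18, north 25.9 cos 291° = 9.28
Leg 2 (S5°W, 61.7 mi): east 61.7 sin 185° = -5.38, north 61.7 cos 185° = -61.47
Net east component: -29.56 mi.

29.6 mi west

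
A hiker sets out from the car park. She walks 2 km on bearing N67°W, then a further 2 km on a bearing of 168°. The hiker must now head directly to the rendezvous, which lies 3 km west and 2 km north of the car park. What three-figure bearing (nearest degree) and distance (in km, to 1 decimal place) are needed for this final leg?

334°, 3.5 km

Leg 1 (N67°W, 2 km): east 2 sin 293° = -1.84, north 2 cos 293° = 0.78
Leg 2 (168°, 2 km): east 2 sin 168° = 0.42, north 2 cos 168° = -1.96
Current position: (-1.43, -1.17). Target: (-3, 2). Remaining: Δeast = -1.57, Δnorth = 3.17.
Bearing = atan2(-1.57, 3.17) mod 360° = 333.62°; distance = √((-1.57)² + (3.17)²) = 3.544 km.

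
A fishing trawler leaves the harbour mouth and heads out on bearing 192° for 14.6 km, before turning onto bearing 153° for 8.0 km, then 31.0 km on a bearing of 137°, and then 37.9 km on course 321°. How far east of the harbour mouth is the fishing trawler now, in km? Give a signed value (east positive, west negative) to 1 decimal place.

Leg 1 (192°, 14.6 km): east 14.6 sin 192° = -3.04, north 14.6 cos 192° = -14.28
Leg 2 (153°, 8.0 km): east 8.0 sin 153° = 3.63, north 8.0 cos 153° = -7.13
Leg 3 (137°, 31.0 km): east 31.0 sin 137° = 21.14, north 31.0 cos 137° = -22.67
Leg 4 (321°, 37.9 km): east 37.9 sin 321° = -23.85, north 37.9 cos 321° = 29.45
Net east component: -2.11 km.

-2.1 km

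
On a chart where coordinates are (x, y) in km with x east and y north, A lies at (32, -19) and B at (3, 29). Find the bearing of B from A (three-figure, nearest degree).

Δeast = 3 − 32 = -29.00; Δnorth = 29 − -19 = 48.00.
Bearing = atan2(Δeast, Δnorth) mod 360° = 328.86° ≈ 329°.

329°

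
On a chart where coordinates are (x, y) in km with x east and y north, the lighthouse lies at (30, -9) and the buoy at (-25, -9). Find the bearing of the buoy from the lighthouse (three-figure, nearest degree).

270°

Δeast = -25 − 30 = -55.00; Δnorth = -9 − -9 = 0.00.
Bearing = atan2(Δeast, Δnorth) mod 360° = 270.00° ≈ 270°.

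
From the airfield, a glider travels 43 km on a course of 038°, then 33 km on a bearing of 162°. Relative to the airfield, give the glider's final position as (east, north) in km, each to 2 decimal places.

Leg 1 (038°, 43 km): east 43 sin 38° = 26.47, north 43 cos 38° = 33.88
Leg 2 (162°, 33 km): east 33 sin 162° = 10.20, north 33 cos 162° = -31.38
Summing: 36.67 km east, 2.50 km north → (36.67, 2.50).

(36.67, 2.50)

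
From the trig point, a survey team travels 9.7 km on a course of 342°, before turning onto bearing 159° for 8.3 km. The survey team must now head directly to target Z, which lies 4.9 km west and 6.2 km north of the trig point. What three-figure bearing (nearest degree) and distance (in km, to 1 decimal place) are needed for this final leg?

Leg 1 (342°, 9.7 km): east 9.7 sin 342° = -3.00, north 9.7 cos 342° = 9.23
Leg 2 (159°, 8.3 km): east 8.3 sin 159° = 2.97, north 8.3 cos 159° = -7.75
Current position: (-0.02, 1.48). Target: (-4.9, 6.2). Remaining: Δeast = -4.88, Δnorth = 4.72.
Bearing = atan2(-4.88, 4.72) mod 360° = 314.08°; distance = √((-4.88)² + (4.72)²) = 6.789 km.

314°, 6.8 km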